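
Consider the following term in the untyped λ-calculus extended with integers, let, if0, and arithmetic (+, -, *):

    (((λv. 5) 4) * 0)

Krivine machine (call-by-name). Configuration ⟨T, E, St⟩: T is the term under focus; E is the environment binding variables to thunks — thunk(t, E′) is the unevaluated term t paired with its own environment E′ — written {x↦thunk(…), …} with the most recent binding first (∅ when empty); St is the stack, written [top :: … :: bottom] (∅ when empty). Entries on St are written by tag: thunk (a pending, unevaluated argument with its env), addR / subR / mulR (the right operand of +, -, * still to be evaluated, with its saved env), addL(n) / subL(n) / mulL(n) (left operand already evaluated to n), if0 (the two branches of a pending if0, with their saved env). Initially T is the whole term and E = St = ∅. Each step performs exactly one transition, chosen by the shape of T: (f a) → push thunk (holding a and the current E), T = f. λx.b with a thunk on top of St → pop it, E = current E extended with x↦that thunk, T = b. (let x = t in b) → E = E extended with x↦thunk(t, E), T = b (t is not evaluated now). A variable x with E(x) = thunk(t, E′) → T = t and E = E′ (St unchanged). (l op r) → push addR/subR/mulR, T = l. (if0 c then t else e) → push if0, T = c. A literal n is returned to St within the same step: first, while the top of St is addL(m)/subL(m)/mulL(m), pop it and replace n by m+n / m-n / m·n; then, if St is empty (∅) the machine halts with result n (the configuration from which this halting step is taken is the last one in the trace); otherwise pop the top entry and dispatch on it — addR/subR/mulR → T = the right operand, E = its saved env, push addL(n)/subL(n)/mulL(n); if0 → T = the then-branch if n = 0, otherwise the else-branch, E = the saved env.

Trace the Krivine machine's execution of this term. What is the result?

0. [T=(((λv. 5) 4) * 0) | E=∅ | St=∅]
1. [T=((λv. 5) 4) | E=∅ | St=[mulR]]
2. [T=(λv. 5) | E=∅ | St=[thunk :: mulR]]
3. [T=5 | E={v↦thunk(4, ∅)} | St=[mulR]]
4. [T=0 | E=∅ | St=[mulL(5)]]
→ final value 0

Answer: 0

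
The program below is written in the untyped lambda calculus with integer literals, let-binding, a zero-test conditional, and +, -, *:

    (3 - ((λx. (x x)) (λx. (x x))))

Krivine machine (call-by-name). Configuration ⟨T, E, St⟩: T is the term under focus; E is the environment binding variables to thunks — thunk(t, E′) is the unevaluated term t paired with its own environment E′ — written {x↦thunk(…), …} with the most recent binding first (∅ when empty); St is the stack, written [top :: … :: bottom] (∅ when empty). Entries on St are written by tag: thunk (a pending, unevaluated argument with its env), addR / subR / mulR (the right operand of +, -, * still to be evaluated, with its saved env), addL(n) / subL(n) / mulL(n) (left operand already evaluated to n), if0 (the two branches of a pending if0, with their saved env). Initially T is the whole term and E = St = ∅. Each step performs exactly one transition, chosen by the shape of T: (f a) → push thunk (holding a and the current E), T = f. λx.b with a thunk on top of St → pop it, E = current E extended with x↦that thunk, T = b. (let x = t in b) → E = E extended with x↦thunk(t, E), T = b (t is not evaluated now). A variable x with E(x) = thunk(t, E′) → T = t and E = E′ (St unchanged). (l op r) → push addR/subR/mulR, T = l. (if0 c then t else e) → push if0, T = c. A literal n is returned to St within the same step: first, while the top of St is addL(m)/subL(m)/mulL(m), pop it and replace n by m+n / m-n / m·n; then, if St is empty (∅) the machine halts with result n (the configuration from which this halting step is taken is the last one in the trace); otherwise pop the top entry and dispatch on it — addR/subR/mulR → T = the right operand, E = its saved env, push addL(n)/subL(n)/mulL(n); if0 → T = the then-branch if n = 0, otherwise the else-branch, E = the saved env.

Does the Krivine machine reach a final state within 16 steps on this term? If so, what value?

Answer: DIVERGES (no final state within 16 steps)

Derivation:
0. [T=(3 - ((λx. (x x)) (λx. (x x)))) | E=∅ | St=∅]
1. [T=3 | E=∅ | St=[subR]]
2. [T=((λx. (x x)) (λx. (x x))) | E=∅ | St=[subL(3)]]
3. [T=(λx. (x x)) | E=∅ | St=[thunk :: subL(3)]]
4. [T=(x x) | E={x↦thunk((λx. (x x)), ∅)} | St=[subL(3)]]
5. [T=x | E={x↦thunk((λx. (x x)), ∅)} | St=[thunk :: subL(3)]]
6. [T=(λx. (x x)) | E=∅ | St=[thunk :: subL(3)]]
7. [T=(x x) | E={x↦thunk(x, {x↦thunk((λx. (x x)), ∅)})} | St=[subL(3)]]
8. [T=x | E={x↦thunk(x, {x↦thunk((λx. (x x)), ∅)})} | St=[thunk :: subL(3)]]
9. [T=x | E={x↦thunk((λx. (x x)), ∅)} | St=[thunk :: subL(3)]]
10. [T=(λx. (x x)) | E=∅ | St=[thunk :: subL(3)]]
11. [T=(x x) | E={x↦thunk(x, {x↦thunk(x, {x↦thunk((λx. (x x)), ∅)})})} | St=[subL(3)]]
12. [T=x | E={x↦thunk(x, {x↦thunk(x, {x↦thunk((λx. (x x)), ∅)})})} | St=[thunk :: subL(3)]]
13. [T=x | E={x↦thunk(x, {x↦thunk((λx. (x x)), ∅)})} | St=[thunk :: subL(3)]]
14. [T=x | E={x↦thunk((λx. (x x)), ∅)} | St=[thunk :: subL(3)]]
15. [T=(λx. (x x)) | E=∅ | St=[thunk :: subL(3)]]
16. [T=(x x) | E={x↦thunk(x, {x↦thunk(x, {x↦thunk(x, {x↦thunk((λx. (x x)), ∅)})})})} | St=[subL(3)]]
→ 16 transitions taken and the configuration is still not final: no result within 16 steps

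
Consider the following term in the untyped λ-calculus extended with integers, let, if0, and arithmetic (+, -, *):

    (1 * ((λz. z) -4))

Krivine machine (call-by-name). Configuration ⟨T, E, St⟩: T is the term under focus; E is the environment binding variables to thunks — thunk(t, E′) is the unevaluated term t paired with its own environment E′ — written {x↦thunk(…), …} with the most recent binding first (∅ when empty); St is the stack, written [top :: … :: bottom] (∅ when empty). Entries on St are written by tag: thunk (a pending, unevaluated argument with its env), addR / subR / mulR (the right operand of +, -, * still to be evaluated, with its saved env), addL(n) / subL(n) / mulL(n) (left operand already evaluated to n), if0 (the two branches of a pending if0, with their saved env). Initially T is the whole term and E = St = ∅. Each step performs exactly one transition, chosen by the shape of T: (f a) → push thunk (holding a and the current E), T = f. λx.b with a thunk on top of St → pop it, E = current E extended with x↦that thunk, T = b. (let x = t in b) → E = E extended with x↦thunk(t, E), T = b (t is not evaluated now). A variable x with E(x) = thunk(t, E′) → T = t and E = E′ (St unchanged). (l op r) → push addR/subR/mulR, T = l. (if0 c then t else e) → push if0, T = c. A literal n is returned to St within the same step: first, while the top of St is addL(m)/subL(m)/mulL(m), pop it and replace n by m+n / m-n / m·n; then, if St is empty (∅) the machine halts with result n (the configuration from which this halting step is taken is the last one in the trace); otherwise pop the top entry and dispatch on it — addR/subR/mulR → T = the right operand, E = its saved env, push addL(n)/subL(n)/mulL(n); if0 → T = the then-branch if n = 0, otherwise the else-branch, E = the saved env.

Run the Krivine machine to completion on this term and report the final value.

[0] ⟨T=(1 * ((λz. z) -4)); E=∅; St=∅⟩
[1] ⟨T=1; E=∅; St=[mulR]⟩
[2] ⟨T=((λz. z) -4); E=∅; St=[mulL(1)]⟩
[3] ⟨T=(λz. z); E=∅; St=[thunk :: mulL(1)]⟩
[4] ⟨T=z; E={z↦thunk(-4, ∅)}; St=[mulL(1)]⟩
[5] ⟨T=-4; E=∅; St=[mulL(1)]⟩
→ final value -4

Answer: -4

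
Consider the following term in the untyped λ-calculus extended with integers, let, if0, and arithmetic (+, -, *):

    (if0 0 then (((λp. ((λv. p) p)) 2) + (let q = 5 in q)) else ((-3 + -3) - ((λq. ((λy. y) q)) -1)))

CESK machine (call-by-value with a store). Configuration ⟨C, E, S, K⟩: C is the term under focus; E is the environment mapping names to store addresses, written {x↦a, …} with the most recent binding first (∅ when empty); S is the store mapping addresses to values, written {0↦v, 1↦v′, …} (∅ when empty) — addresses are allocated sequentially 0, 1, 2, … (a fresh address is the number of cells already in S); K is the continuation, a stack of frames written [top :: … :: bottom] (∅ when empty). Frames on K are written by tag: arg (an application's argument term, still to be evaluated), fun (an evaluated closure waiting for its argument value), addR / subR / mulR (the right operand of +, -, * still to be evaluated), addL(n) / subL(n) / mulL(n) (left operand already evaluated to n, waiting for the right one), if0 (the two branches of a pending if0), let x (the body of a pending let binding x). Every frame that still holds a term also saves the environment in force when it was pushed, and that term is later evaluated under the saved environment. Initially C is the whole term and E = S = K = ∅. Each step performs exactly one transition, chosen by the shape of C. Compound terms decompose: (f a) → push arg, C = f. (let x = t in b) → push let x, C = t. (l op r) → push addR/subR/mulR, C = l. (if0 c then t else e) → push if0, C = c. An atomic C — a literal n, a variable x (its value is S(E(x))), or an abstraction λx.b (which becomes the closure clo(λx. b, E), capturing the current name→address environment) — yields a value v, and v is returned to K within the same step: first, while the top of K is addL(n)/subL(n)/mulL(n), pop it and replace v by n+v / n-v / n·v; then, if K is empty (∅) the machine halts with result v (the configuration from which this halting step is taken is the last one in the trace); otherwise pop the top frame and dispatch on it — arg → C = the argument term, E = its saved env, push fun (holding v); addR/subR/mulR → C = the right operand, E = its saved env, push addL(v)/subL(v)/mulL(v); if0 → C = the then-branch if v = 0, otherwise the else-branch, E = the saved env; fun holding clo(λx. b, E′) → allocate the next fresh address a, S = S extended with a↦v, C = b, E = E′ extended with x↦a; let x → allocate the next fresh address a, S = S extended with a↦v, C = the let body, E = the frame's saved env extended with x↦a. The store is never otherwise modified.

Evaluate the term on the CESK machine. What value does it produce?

Answer: 7

Execution trace:
t=0: [C=(if0 0 then (((λp. ((λv. p) p)) 2) + (let q = 5 in q)) else ((-3 + -3) - ((λq. ((λy. y) q)) -1))) | E=∅ | S=∅ | K=∅]
t=1: [C=0 | E=∅ | S=∅ | K=[if0]]
t=2: [C=(((λp. ((λv. p) p)) 2) + (let q = 5 in q)) | E=∅ | S=∅ | K=∅]
t=3: [C=((λp. ((λv. p) p)) 2) | E=∅ | S=∅ | K=[addR]]
t=4: [C=(λp. ((λv. p) p)) | E=∅ | S=∅ | K=[arg :: addR]]
t=5: [C=2 | E=∅ | S=∅ | K=[fun :: addR]]
t=6: [C=((λv. p) p) | E={p↦0} | S={0↦2} | K=[addR]]
t=7: [C=(λv. p) | E={p↦0} | S={0↦2} | K=[arg :: addR]]
t=8: [C=p | E={p↦0} | S={0↦2} | K=[fun :: addR]]
t=9: [C=p | E={v↦1, p↦0} | S={0↦2, 1↦2} | K=[addR]]
t=10: [C=(let q = 5 in q) | E=∅ | S={0↦2, 1↦2} | K=[addL(2)]]
t=11: [C=5 | E=∅ | S={0↦2, 1↦2} | K=[let q :: addL(2)]]
t=12: [C=q | E={q↦2} | S={0↦2, 1↦2, 2↦5} | K=[addL(2)]]
→ final value 7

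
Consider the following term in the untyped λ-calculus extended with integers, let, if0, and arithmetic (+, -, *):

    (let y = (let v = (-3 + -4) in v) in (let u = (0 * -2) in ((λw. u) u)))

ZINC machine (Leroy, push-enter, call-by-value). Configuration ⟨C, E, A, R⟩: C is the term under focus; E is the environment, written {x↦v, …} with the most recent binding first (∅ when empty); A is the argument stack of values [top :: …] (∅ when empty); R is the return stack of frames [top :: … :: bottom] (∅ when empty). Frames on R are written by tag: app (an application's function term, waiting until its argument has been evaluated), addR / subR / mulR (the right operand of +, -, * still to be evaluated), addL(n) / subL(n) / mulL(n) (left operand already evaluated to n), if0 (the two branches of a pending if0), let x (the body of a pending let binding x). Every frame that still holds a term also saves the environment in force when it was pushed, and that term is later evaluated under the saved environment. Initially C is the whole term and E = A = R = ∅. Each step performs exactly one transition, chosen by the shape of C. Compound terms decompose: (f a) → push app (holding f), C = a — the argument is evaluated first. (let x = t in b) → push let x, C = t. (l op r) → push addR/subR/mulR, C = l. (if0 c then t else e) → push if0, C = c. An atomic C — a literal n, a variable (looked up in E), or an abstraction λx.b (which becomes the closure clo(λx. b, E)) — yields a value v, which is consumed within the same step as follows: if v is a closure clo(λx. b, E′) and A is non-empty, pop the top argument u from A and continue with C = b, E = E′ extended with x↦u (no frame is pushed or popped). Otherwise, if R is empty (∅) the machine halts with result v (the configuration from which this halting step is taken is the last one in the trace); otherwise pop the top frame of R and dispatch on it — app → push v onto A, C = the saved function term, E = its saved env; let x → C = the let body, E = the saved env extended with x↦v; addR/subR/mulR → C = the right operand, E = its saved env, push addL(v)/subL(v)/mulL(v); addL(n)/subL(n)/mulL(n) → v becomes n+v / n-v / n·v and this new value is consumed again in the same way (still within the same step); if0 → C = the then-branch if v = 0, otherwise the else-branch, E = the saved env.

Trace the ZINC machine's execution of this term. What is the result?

Answer: 0

Execution trace:
[0] ⟨C=(let y = (let v = (-3 + -4) in v) in (let u = (0 * -2) in ((λw. u) u))); E=∅; A=∅; R=∅⟩
[1] ⟨C=(let v = (-3 + -4) in v); E=∅; A=∅; R=[let y]⟩
[2] ⟨C=(-3 + -4); E=∅; A=∅; R=[let v :: let y]⟩
[3] ⟨C=-3; E=∅; A=∅; R=[addR :: let v :: let y]⟩
[4] ⟨C=-4; E=∅; A=∅; R=[addL(-3) :: let v :: let y]⟩
[5] ⟨C=v; E={v↦-7}; A=∅; R=[let y]⟩
[6] ⟨C=(let u = (0 * -2) in ((λw. u) u)); E={y↦-7}; A=∅; R=∅⟩
[7] ⟨C=(0 * -2); E={y↦-7}; A=∅; R=[let u]⟩
[8] ⟨C=0; E={y↦-7}; A=∅; R=[mulR :: let u]⟩
[9] ⟨C=-2; E={y↦-7}; A=∅; R=[mulL(0) :: let u]⟩
[10] ⟨C=((λw. u) u); E={u↦0, y↦-7}; A=∅; R=∅⟩
[11] ⟨C=u; E={u↦0, y↦-7}; A=∅; R=[app]⟩
[12] ⟨C=(λw. u); E={u↦0, y↦-7}; A=[0]; R=∅⟩
[13] ⟨C=u; E={w↦0, u↦0, y↦-7}; A=∅; R=∅⟩
→ final value 0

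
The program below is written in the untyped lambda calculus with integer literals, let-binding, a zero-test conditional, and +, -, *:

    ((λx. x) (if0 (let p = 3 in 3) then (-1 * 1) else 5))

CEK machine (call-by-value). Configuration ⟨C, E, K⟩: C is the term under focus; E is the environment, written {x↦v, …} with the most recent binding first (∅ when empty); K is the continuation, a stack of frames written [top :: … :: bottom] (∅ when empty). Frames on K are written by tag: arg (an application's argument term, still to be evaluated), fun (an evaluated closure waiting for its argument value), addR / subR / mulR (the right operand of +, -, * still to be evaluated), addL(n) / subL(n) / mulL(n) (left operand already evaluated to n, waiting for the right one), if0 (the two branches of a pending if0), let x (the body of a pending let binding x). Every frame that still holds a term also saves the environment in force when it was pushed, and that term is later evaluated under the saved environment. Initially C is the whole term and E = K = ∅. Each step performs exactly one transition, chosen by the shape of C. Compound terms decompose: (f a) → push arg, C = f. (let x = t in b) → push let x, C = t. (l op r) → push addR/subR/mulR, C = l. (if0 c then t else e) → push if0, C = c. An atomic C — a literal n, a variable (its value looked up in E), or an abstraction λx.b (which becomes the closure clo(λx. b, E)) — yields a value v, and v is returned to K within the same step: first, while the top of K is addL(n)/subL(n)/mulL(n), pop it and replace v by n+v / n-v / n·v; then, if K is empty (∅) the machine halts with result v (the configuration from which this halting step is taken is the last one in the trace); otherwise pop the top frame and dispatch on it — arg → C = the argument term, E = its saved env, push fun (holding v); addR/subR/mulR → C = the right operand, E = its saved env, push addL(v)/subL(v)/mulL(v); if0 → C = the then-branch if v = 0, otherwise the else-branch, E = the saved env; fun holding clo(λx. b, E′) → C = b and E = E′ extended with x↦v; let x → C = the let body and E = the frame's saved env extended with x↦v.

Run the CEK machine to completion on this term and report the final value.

Answer: 5

Derivation:
0. [C=((λx. x) (if0 (let p = 3 in 3) then (-1 * 1) else 5)) | E=∅ | K=∅]
1. [C=(λx. x) | E=∅ | K=[arg]]
2. [C=(if0 (let p = 3 in 3) then (-1 * 1) else 5) | E=∅ | K=[fun]]
3. [C=(let p = 3 in 3) | E=∅ | K=[if0 :: fun]]
4. [C=3 | E=∅ | K=[let p :: if0 :: fun]]
5. [C=3 | E={p↦3} | K=[if0 :: fun]]
6. [C=5 | E=∅ | K=[fun]]
7. [C=x | E={x↦5} | K=∅]
→ final value 5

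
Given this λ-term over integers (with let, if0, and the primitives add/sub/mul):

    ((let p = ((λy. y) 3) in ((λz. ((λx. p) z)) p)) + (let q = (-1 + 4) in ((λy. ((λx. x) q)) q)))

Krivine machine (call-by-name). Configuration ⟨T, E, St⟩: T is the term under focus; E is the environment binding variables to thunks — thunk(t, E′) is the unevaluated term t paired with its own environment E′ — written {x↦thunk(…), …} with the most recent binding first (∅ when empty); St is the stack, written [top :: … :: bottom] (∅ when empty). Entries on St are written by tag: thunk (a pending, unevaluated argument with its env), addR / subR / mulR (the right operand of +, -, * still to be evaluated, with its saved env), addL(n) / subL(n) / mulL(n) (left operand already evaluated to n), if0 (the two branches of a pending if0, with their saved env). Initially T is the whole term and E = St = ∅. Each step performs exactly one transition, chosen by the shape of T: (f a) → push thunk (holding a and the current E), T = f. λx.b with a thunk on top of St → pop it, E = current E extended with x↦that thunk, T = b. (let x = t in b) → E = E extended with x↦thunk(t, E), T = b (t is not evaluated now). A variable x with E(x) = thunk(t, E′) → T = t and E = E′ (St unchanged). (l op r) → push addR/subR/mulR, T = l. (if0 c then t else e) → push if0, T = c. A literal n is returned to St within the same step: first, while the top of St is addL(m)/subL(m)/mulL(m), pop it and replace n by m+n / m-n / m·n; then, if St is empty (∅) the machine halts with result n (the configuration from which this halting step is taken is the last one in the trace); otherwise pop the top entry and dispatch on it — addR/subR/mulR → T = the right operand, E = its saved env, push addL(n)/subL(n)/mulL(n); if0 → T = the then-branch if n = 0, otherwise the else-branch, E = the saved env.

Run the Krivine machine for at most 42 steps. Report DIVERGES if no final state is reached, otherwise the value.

0. [T=((let p = ((λy. y) 3) in ((λz. ((λx. p) z)) p)) + (let q = (-1 + 4) in ((λy. ((λx. x) q)) q))) | E=∅ | St=∅]
1. [T=(let p = ((λy. y) 3) in ((λz. ((λx. p) z)) p)) | E=∅ | St=[addR]]
2. [T=((λz. ((λx. p) z)) p) | E={p↦thunk(((λy. y) 3), ∅)} | St=[addR]]
3. [T=(λz. ((λx. p) z)) | E={p↦thunk(((λy. y) 3), ∅)} | St=[thunk :: addR]]
4. [T=((λx. p) z) | E={z↦thunk(p, {p↦thunk(((λy. y) 3), ∅)}), p↦thunk(((λy. y) 3), ∅)} | St=[addR]]
5. [T=(λx. p) | E={z↦thunk(p, {p↦thunk(((λy. y) 3), ∅)}), p↦thunk(((λy. y) 3), ∅)} | St=[thunk :: addR]]
6. [T=p | E={x↦thunk(z, {z↦thunk(p, {p↦thunk(((λy. y) 3), ∅)}), p↦thunk(((λy. y) 3), ∅)}), z↦thunk(p, {p↦thunk(((λy. y) 3), ∅)}), p↦thunk(((λy. y) 3), ∅)} | St=[addR]]
7. [T=((λy. y) 3) | E=∅ | St=[addR]]
8. [T=(λy. y) | E=∅ | St=[thunk :: addR]]
9. [T=y | E={y↦thunk(3, ∅)} | St=[addR]]
10. [T=3 | E=∅ | St=[addR]]
11. [T=(let q = (-1 + 4) in ((λy. ((λx. x) q)) q)) | E=∅ | St=[addL(3)]]
12. [T=((λy. ((λx. x) q)) q) | E={q↦thunk((-1 + 4), ∅)} | St=[addL(3)]]
13. [T=(λy. ((λx. x) q)) | E={q↦thunk((-1 + 4), ∅)} | St=[thunk :: addL(3)]]
14. [T=((λx. x) q) | E={y↦thunk(q, {q↦thunk((-1 + 4), ∅)}), q↦thunk((-1 + 4), ∅)} | St=[addL(3)]]
15. [T=(λx. x) | E={y↦thunk(q, {q↦thunk((-1 + 4), ∅)}), q↦thunk((-1 + 4), ∅)} | St=[thunk :: addL(3)]]
16. [T=x | E={x↦thunk(q, {y↦thunk(q, {q↦thunk((-1 + 4), ∅)}), q↦thunk((-1 + 4), ∅)}), y↦thunk(q, {q↦thunk((-1 + 4), ∅)}), q↦thunk((-1 + 4), ∅)} | St=[addL(3)]]
17. [T=q | E={y↦thunk(q, {q↦thunk((-1 + 4), ∅)}), q↦thunk((-1 + 4), ∅)} | St=[addL(3)]]
18. [T=(-1 + 4) | E=∅ | St=[addL(3)]]
19. [T=-1 | E=∅ | St=[addR :: addL(3)]]
20. [T=4 | E=∅ | St=[addL(-1) :: addL(3)]]
→ final value 6

Answer: 6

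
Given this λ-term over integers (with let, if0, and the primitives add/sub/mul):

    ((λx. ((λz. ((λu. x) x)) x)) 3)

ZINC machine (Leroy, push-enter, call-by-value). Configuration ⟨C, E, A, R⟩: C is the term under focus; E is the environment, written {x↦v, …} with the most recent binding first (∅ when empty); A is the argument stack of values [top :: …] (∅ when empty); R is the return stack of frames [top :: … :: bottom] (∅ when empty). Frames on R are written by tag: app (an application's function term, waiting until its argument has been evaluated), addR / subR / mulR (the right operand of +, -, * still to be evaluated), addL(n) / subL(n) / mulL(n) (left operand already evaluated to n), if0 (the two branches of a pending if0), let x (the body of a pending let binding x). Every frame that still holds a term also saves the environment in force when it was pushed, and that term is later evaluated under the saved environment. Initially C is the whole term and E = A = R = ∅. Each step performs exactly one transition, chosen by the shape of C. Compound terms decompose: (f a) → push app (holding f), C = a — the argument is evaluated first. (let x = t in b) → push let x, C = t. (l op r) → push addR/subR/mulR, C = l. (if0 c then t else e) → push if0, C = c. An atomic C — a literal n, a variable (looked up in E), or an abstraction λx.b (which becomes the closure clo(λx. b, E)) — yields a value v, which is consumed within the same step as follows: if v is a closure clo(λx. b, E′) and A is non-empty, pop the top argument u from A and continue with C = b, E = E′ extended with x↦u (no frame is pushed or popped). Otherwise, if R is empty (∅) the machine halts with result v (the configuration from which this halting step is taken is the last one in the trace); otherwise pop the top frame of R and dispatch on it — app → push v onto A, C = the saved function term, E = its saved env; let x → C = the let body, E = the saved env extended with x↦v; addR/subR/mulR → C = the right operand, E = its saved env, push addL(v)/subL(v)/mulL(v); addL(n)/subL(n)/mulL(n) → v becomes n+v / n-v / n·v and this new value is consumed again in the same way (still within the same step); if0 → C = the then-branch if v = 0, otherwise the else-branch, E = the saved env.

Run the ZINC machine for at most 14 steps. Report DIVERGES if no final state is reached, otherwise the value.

Answer: 3

Execution trace:
t=0: ⟨C=((λx. ((λz. ((λu. x) x)) x)) 3); E=∅; A=∅; R=∅⟩
t=1: ⟨C=3; E=∅; A=∅; R=[app]⟩
t=2: ⟨C=(λx. ((λz. ((λu. x) x)) x)); E=∅; A=[3]; R=∅⟩
t=3: ⟨C=((λz. ((λu. x) x)) x); E={x↦3}; A=∅; R=∅⟩
t=4: ⟨C=x; E={x↦3}; A=∅; R=[app]⟩
t=5: ⟨C=(λz. ((λu. x) x)); E={x↦3}; A=[3]; R=∅⟩
t=6: ⟨C=((λu. x) x); E={z↦3, x↦3}; A=∅; R=∅⟩
t=7: ⟨C=x; E={z↦3, x↦3}; A=∅; R=[app]⟩
t=8: ⟨C=(λu. x); E={z↦3, x↦3}; A=[3]; R=∅⟩
t=9: ⟨C=x; E={u↦3, z↦3, x↦3}; A=∅; R=∅⟩
→ final value 3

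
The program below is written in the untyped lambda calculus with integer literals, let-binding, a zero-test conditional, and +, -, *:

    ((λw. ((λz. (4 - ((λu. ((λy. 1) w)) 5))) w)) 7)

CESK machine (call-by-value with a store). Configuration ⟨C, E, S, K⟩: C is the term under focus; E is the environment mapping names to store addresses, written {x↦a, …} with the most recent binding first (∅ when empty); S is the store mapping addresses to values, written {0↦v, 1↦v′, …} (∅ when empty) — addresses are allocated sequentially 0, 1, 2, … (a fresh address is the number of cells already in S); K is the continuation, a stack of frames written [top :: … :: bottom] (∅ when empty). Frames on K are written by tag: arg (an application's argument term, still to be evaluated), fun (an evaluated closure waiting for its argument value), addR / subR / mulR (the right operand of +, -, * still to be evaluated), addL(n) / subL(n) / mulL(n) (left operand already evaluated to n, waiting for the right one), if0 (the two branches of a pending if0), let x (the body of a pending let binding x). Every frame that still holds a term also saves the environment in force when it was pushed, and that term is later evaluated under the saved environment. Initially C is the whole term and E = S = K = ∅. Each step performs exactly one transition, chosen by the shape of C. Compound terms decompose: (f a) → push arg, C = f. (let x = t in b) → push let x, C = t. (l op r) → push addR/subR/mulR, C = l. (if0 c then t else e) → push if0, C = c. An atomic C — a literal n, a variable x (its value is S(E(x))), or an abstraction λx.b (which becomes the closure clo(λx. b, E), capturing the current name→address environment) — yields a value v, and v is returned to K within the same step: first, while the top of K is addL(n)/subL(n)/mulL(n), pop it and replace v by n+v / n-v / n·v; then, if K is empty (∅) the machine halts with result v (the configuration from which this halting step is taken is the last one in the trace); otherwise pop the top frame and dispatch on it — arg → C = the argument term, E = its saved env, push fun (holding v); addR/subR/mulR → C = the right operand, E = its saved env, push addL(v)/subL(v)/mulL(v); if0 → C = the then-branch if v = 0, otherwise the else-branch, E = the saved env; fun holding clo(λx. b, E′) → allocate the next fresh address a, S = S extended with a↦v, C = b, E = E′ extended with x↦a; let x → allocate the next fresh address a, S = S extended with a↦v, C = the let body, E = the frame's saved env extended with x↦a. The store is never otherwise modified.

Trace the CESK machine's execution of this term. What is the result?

Answer: 3

Machine steps:
step 0: [C=((λw. ((λz. (4 - ((λu. ((λy. 1) w)) 5))) w)) 7) | E=∅ | S=∅ | K=∅]
step 1: [C=(λw. ((λz. (4 - ((λu. ((λy. 1) w)) 5))) w)) | E=∅ | S=∅ | K=[arg]]
step 2: [C=7 | E=∅ | S=∅ | K=[fun]]
step 3: [C=((λz. (4 - ((λu. ((λy. 1) w)) 5))) w) | E={w↦0} | S={0↦7} | K=∅]
step 4: [C=(λz. (4 - ((λu. ((λy. 1) w)) 5))) | E={w↦0} | S={0↦7} | K=[arg]]
step 5: [C=w | E={w↦0} | S={0↦7} | K=[fun]]
step 6: [C=(4 - ((λu. ((λy. 1) w)) 5)) | E={z↦1, w↦0} | S={0↦7, 1↦7} | K=∅]
step 7: [C=4 | E={z↦1, w↦0} | S={0↦7, 1↦7} | K=[subR]]
step 8: [C=((λu. ((λy. 1) w)) 5) | E={z↦1, w↦0} | S={0↦7, 1↦7} | K=[subL(4)]]
step 9: [C=(λu. ((λy. 1) w)) | E={z↦1, w↦0} | S={0↦7, 1↦7} | K=[arg :: subL(4)]]
step 10: [C=5 | E={z↦1, w↦0} | S={0↦7, 1↦7} | K=[fun :: subL(4)]]
step 11: [C=((λy. 1) w) | E={u↦2, z↦1, w↦0} | S={0↦7, 1↦7, 2↦5} | K=[subL(4)]]
step 12: [C=(λy. 1) | E={u↦2, z↦1, w↦0} | S={0↦7, 1↦7, 2↦5} | K=[arg :: subL(4)]]
step 13: [C=w | E={u↦2, z↦1, w↦0} | S={0↦7, 1↦7, 2↦5} | K=[fun :: subL(4)]]
step 14: [C=1 | E={y↦3, u↦2, z↦1, w↦0} | S={0↦7, 1↦7, 2↦5, 3↦7} | K=[subL(4)]]
→ final value 3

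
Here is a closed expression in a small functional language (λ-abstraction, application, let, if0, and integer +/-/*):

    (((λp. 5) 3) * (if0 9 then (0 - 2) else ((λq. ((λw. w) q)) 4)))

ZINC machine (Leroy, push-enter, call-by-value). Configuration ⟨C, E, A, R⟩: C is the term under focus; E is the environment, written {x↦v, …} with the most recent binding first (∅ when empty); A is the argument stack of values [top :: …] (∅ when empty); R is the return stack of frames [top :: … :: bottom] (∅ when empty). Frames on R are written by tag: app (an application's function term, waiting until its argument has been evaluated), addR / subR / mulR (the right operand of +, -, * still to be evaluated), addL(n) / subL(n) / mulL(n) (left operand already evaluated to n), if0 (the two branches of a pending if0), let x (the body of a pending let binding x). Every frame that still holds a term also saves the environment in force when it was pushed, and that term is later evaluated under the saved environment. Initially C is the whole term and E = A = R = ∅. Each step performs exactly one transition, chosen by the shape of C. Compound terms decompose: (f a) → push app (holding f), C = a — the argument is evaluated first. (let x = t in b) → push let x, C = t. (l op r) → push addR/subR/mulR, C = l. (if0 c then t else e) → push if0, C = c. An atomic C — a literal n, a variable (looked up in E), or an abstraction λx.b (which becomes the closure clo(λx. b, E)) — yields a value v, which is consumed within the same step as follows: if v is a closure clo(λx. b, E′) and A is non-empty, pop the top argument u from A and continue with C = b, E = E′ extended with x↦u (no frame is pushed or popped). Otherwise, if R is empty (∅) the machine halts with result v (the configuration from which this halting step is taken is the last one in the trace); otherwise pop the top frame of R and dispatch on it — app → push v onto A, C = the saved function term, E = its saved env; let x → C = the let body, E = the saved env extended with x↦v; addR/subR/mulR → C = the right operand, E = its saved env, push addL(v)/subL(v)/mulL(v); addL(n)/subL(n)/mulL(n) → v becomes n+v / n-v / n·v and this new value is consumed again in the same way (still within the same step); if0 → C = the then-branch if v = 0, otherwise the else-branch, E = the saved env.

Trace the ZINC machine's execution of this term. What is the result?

step 0: <C=(((λp. 5) 3) * (if0 9 then (0 - 2) else ((λq. ((λw. w) q)) 4))), E=∅, A=∅, R=∅>
step 1: <C=((λp. 5) 3), E=∅, A=∅, R=[mulR]>
step 2: <C=3, E=∅, A=∅, R=[app :: mulR]>
step 3: <C=(λp. 5), E=∅, A=[3], R=[mulR]>
step 4: <C=5, E={p↦3}, A=∅, R=[mulR]>
step 5: <C=(if0 9 then (0 - 2) else ((λq. ((λw. w) q)) 4)), E=∅, A=∅, R=[mulL(5)]>
step 6: <C=9, E=∅, A=∅, R=[if0 :: mulL(5)]>
step 7: <C=((λq. ((λw. w) q)) 4), E=∅, A=∅, R=[mulL(5)]>
step 8: <C=4, E=∅, A=∅, R=[app :: mulL(5)]>
step 9: <C=(λq. ((λw. w) q)), E=∅, A=[4], R=[mulL(5)]>
step 10: <C=((λw. w) q), E={q↦4}, A=∅, R=[mulL(5)]>
step 11: <C=q, E={q↦4}, A=∅, R=[app :: mulL(5)]>
step 12: <C=(λw. w), E={q↦4}, A=[4], R=[mulL(5)]>
step 13: <C=w, E={w↦4, q↦4}, A=∅, R=[mulL(5)]>
→ final value 20

Answer: 20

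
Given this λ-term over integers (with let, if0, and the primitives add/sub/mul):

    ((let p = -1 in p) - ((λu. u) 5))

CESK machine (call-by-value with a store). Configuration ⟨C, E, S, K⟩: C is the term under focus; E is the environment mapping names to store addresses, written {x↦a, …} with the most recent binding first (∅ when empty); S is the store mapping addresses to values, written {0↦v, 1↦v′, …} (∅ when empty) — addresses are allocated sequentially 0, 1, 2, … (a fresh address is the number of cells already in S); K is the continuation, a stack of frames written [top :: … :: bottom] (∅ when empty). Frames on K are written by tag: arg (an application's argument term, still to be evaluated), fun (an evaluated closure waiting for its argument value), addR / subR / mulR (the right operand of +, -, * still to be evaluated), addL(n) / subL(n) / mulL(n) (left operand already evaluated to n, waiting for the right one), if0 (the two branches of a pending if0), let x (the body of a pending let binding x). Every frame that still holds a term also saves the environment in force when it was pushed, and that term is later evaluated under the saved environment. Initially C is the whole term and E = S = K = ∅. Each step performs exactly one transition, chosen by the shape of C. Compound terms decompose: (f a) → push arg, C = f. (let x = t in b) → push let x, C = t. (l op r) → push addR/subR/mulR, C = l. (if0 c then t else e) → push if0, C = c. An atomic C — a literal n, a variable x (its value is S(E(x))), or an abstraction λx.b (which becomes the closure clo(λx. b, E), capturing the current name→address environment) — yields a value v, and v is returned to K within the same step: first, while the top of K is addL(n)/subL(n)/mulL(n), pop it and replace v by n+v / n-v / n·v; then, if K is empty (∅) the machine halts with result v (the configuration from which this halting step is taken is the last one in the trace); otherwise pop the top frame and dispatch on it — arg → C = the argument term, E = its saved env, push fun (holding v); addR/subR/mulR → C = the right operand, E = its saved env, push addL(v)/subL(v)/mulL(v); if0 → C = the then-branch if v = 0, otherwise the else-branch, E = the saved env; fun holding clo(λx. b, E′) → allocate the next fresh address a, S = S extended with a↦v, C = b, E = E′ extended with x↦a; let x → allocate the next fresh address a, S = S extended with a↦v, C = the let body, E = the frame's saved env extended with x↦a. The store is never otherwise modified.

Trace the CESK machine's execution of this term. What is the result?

[0] <C=((let p = -1 in p) - ((λu. u) 5)), E=∅, S=∅, K=∅>
[1] <C=(let p = -1 in p), E=∅, S=∅, K=[subR]>
[2] <C=-1, E=∅, S=∅, K=[let p :: subR]>
[3] <C=p, E={p↦0}, S={0↦-1}, K=[subR]>
[4] <C=((λu. u) 5), E=∅, S={0↦-1}, K=[subL(-1)]>
[5] <C=(λu. u), E=∅, S={0↦-1}, K=[arg :: subL(-1)]>
[6] <C=5, E=∅, S={0↦-1}, K=[fun :: subL(-1)]>
[7] <C=u, E={u↦1}, S={0↦-1, 1↦5}, K=[subL(-1)]>
→ final value -6

Answer: -6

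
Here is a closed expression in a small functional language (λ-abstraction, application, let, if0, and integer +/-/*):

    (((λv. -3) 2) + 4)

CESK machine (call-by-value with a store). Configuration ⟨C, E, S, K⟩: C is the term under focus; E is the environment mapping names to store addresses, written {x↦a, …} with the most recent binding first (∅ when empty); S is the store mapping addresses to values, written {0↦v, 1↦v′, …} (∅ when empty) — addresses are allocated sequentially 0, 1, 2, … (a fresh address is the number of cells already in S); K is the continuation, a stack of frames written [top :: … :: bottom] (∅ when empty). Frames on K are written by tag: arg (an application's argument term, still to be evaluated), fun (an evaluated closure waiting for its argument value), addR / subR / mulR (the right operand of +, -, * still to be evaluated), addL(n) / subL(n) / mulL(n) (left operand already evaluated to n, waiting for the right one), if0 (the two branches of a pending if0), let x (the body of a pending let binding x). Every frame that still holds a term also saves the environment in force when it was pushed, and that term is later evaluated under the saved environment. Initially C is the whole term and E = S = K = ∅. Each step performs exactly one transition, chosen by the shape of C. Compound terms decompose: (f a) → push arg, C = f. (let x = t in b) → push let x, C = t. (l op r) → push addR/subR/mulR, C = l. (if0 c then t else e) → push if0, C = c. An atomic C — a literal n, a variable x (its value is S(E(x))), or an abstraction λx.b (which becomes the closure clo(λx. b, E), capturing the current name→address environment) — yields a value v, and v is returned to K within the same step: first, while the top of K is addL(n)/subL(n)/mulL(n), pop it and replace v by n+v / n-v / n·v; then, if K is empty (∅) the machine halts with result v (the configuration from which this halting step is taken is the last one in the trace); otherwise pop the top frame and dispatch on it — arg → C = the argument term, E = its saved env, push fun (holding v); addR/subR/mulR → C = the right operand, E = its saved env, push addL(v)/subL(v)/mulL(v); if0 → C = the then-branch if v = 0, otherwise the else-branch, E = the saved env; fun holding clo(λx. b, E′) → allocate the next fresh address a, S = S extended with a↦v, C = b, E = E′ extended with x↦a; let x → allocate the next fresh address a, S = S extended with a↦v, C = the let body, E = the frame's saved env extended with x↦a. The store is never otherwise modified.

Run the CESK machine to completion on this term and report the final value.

Answer: 1

Execution trace:
[0] [C=(((λv. -3) 2) + 4) | E=∅ | S=∅ | K=∅]
[1] [C=((λv. -3) 2) | E=∅ | S=∅ | K=[addR]]
[2] [C=(λv. -3) | E=∅ | S=∅ | K=[arg :: addR]]
[3] [C=2 | E=∅ | S=∅ | K=[fun :: addR]]
[4] [C=-3 | E={v↦0} | S={0↦2} | K=[addR]]
[5] [C=4 | E=∅ | S={0↦2} | K=[addL(-3)]]
→ final value 1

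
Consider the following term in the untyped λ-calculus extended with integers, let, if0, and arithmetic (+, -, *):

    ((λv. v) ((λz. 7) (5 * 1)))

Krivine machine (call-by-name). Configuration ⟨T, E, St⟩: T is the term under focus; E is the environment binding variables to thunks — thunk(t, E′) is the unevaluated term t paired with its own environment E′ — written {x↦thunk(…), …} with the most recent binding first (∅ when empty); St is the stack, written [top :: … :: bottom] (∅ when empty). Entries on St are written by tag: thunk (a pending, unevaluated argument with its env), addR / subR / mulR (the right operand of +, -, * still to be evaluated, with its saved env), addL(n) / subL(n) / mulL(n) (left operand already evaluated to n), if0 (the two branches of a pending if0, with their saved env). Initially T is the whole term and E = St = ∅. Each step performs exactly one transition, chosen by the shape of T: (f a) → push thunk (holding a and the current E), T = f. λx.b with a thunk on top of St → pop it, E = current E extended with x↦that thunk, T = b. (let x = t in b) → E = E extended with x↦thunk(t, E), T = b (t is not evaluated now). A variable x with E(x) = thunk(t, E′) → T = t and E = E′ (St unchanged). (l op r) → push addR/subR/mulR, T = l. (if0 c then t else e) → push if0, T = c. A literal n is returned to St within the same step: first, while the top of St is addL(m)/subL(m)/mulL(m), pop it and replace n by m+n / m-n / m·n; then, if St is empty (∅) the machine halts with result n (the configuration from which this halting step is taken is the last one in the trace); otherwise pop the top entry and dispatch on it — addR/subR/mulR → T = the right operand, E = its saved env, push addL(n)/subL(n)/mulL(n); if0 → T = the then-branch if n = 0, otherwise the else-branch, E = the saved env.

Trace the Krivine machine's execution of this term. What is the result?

Answer: 7

Execution trace:
step 0: ⟨T=((λv. v) ((λz. 7) (5 * 1))); E=∅; St=∅⟩
step 1: ⟨T=(λv. v); E=∅; St=[thunk]⟩
step 2: ⟨T=v; E={v↦thunk(((λz. 7) (5 * 1)), ∅)}; St=∅⟩
step 3: ⟨T=((λz. 7) (5 * 1)); E=∅; St=∅⟩
step 4: ⟨T=(λz. 7); E=∅; St=[thunk]⟩
step 5: ⟨T=7; E={z↦thunk((5 * 1), ∅)}; St=∅⟩
→ final value 7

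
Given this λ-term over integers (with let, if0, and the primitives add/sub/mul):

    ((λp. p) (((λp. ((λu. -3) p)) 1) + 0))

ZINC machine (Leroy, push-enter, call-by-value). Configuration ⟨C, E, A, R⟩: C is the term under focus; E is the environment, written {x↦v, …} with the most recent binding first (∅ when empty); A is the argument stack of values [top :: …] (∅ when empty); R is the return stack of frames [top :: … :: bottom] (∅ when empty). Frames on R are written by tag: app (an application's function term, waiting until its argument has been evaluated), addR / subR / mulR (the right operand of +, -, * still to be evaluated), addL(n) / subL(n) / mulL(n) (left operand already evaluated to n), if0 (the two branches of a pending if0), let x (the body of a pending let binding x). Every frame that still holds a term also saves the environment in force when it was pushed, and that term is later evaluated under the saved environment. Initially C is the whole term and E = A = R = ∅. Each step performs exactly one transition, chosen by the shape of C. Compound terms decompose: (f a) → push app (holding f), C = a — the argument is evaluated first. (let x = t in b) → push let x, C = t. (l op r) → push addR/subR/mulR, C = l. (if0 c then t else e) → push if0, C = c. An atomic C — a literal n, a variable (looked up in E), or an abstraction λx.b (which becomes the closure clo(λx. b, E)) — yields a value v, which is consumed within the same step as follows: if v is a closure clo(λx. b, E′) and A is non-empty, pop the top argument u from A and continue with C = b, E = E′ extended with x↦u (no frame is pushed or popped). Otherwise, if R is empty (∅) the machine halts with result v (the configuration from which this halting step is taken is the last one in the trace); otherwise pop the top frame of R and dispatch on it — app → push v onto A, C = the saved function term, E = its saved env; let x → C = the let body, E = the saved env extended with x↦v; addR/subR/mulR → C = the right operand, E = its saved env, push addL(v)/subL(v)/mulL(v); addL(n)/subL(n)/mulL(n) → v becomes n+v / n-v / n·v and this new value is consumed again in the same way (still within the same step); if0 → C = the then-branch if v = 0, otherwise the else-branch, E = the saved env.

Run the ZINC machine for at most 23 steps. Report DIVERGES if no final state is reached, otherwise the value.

0. <C=((λp. p) (((λp. ((λu. -3) p)) 1) + 0)), E=∅, A=∅, R=∅>
1. <C=(((λp. ((λu. -3) p)) 1) + 0), E=∅, A=∅, R=[app]>
2. <C=((λp. ((λu. -3) p)) 1), E=∅, A=∅, R=[addR :: app]>
3. <C=1, E=∅, A=∅, R=[app :: addR :: app]>
4. <C=(λp. ((λu. -3) p)), E=∅, A=[1], R=[addR :: app]>
5. <C=((λu. -3) p), E={p↦1}, A=∅, R=[addR :: app]>
6. <C=p, E={p↦1}, A=∅, R=[app :: addR :: app]>
7. <C=(λu. -3), E={p↦1}, A=[1], R=[addR :: app]>
8. <C=-3, E={u↦1, p↦1}, A=∅, R=[addR :: app]>
9. <C=0, E=∅, A=∅, R=[addL(-3) :: app]>
10. <C=(λp. p), E=∅, A=[-3], R=∅>
11. <C=p, E={p↦-3}, A=∅, R=∅>
→ final value -3

Answer: -3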